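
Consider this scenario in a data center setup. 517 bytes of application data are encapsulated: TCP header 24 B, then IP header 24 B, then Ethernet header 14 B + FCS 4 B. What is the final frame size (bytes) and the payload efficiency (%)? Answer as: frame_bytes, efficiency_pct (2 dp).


TCP segment = 517 + 24 = 541 B
IP packet = 541 + 24 = 565 B
Ethernet frame = 565 + 14 + 4 = 583 B
Efficiency = app / frame = 517 / 583 = 0.886792 = 88.6792% -> 88.68% (2 dp)

583, 88.68


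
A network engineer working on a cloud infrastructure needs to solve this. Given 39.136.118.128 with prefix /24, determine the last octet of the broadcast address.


Given: IP = 39.136.118.128, prefix = /24
Host bits = 32 - 24 = 8
Network last octet = 128 AND mask = 0
Host part size = 2^8 - 1 = 255
Broadcast last octet = 0 OR 255 = 255

255


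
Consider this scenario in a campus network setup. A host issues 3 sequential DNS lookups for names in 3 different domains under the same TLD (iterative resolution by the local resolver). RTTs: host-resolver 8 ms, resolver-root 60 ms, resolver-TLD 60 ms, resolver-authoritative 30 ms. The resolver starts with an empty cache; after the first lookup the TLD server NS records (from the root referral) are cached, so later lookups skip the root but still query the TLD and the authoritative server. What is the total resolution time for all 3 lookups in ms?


Lookup 1 (cold cache): local + root + TLD + auth = 8 + 60 + 60 + 30 = 158 ms
Lookups 2..3 (TLD NS cached -> skip root; new domain -> still ask TLD and auth): local + TLD + auth = 8 + 60 + 30 = 98 ms each
Remaining 2 lookups: 2 * 98 = 196 ms
Total = 158 + 196 = 354 ms

354


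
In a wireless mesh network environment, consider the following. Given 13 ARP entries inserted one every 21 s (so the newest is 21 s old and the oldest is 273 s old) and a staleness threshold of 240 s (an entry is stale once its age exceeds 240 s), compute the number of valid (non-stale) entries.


Ages are k * 273/13 s for k = 1..13 (spacing = 21.0000 s).
Entry k is valid iff k * 273/13 <= 240 iff k <= 13 * 240 / 273 = 11.4286
n_valid = floor(11.4286) = 11
(n_stale = 13 - 11 = 2)

11


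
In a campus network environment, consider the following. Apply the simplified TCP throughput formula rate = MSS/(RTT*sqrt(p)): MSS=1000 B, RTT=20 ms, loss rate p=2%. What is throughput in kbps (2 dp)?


Given: MSS = 1000 bytes, RTT = 20 ms, loss = 2%
RTT in seconds = 20 / 1000 = 0.02
Loss rate = 2% = 0.02
sqrt(loss) = sqrt(0.02) = 0.141421356237
Throughput (bytes/s) = 1000 / (0.02 * 0.141421356237) = 353553.3906
Throughput (kbps) = 353553.3906 * 8 / 1000 = 2828.427125 -> 2828.43 kbps (2 dp)

2828.43


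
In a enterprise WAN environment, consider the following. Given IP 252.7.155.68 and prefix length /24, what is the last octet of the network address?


Given: IP = 252.7.155.68, prefix = /24
Subnet mask = 255.255.255.0
Last octet of IP: 68
Last octet of mask: 0
Network last octet = 68 AND 0 = 0

0


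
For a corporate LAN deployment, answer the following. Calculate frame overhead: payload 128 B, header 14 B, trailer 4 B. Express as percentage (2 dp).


Given: payload = 128 B, header = 14 B, trailer = 4 B
Overhead bytes = header + trailer = 14 + 4 = 18
Total frame = payload + overhead = 128 + 18 = 146
Overhead % = 18 / 146 * 100 = 12.3288% -> 12.33% (2 dp)

12.33


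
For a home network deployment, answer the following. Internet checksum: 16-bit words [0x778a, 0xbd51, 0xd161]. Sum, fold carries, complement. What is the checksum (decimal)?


Given words: [0x778a, 0xbd51, 0xd161]
Step 1: Sum all words
Raw sum = 30602 + 48465 + 53601 = 132668
Step 2: Fold carry: (1596 + 2) = 1598
One's complement = ~1598 & 0xFFFF = 63937

63937


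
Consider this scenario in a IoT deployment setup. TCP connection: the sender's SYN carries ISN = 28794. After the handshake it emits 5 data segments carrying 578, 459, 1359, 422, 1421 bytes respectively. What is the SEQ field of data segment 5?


The SYN occupies sequence number ISN = 28794, so the first data byte is ISN + 1 = 28795.
SEQ of data segment i = (ISN + 1) + sum of payload sizes of segments 1..i-1.
Segment 1: SEQ = 28795, payload = 578 bytes
Segment 2: SEQ = 29373, payload = 459 bytes
Segment 3: SEQ = 29832, payload = 1359 bytes
Segment 4: SEQ = 31191, payload = 422 bytes
Segment 5: SEQ = 31613, payload = 1421 bytes
SEQ of segment 5 = 28795 + 578 + 459 + 1359 + 422 = 31613

31613


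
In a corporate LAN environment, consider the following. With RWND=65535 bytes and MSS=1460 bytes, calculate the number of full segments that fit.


Given: RWND = 65535 bytes, MSS = 1460 bytes
Full segments = floor(RWND / MSS)
Full segments = floor(65535 / 1460)
Full segments = floor(44.887) = 44

44


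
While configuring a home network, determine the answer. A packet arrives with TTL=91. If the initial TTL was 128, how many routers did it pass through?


Given: initial TTL = 128, received TTL = 91
Hops = initial TTL - received TTL
Hops = 128 - 91 = 37

37


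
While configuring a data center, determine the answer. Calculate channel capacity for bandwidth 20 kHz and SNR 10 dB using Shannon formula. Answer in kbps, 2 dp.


Given: B = 20 kHz, SNR = 10 dB
SNR linear = 10^(10/10) = 10
1 + SNR = 11
log2(11) = 3.4594316186
C = 20 * 1000 * 3.4594316186 = 69188.6324 bps
C = 69.188632 kbps -> 69.19 kbps (2 dp)

69.19


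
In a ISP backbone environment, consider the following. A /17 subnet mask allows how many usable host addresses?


Given: subnet mask /17
Host bits = 32 - 17 = 15
Total addresses = 2^15 = 32768
Usable hosts = 32768 - 2 (network + broadcast) = 32766

32766


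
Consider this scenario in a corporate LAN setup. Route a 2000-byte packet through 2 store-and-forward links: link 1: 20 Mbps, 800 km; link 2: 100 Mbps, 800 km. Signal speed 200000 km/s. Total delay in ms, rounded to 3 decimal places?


Packet = 2000 bytes = 16000 bits. Store-and-forward: sum (t_trans + t_prop) per link.
Link 1: t_trans = 16000/(20*10^6) s = 0.8000 ms; t_prop = 800/200000 s = 4.0000 ms; subtotal = 4.8000 ms
Link 2: t_trans = 16000/(100*10^6) s = 0.1600 ms; t_prop = 800/200000 s = 4.0000 ms; subtotal = 4.1600 ms
End-to-end = 4.8000 + 4.1600 = 8.9600 ms -> 8.960 ms (3 dp)

8.960


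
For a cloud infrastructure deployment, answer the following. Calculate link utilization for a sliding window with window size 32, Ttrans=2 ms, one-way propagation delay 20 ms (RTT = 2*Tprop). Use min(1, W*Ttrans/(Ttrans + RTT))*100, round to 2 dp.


Given: W = 32, Ttrans = 2 ms, RTT = 40 ms (= 2 * Tprop, Tprop = 20 ms)
Cycle time = Ttrans + RTT = 2 + 40 = 42 ms (first packet sent until its ACK returns)
W * Ttrans = 32 * 2 = 64 ms of sending per cycle
W * Ttrans / (Ttrans + RTT) = 64 / 42 = 1.523810
U = min(1, 1.523810) = 1.000000
U% = 100.00%

100.00


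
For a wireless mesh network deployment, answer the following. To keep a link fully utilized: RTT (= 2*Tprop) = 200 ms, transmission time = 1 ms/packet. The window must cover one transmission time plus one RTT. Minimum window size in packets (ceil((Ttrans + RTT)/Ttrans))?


Given: Ttrans = 1 ms, RTT = 200 ms (= 2 * Tprop, Tprop = 100 ms)
Time until first ACK returns = Ttrans + RTT = 1 + 200 = 201 ms
Need W * Ttrans >= Ttrans + RTT  ->  W >= (Ttrans + RTT) / Ttrans
(Ttrans + RTT) / Ttrans = 201 / 1 = 201
W_min = ceil(201) = 201

201


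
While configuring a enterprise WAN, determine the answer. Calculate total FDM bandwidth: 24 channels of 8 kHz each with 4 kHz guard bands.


Given: 24 channels, 8 kHz each, guard = 4 kHz
Channel bandwidth = 24 * 8 = 192 kHz
Guard bands = 23 gaps * 4 kHz = 92 kHz
Total = 192 + 92 = 284 kHz

284


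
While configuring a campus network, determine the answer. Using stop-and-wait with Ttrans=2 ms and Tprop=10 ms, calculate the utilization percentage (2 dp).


Given: Ttrans = 2 ms, Tprop = 10 ms
RTT = 2 * Tprop = 2 * 10 = 20 ms
U = Ttrans / (Ttrans + RTT)
U = 2 / (2 + 20)
U = 2 / 22 = 0.090909
U% = 9.09%

9.09


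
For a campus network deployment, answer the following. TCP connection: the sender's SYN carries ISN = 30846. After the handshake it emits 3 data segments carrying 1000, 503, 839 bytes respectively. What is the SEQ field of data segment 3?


The SYN occupies sequence number ISN = 30846, so the first data byte is ISN + 1 = 30847.
SEQ of data segment i = (ISN + 1) + sum of payload sizes of segments 1..i-1.
Segment 1: SEQ = 30847, payload = 1000 bytes
Segment 2: SEQ = 31847, payload = 503 bytes
Segment 3: SEQ = 32350, payload = 839 bytes
SEQ of segment 3 = 30847 + 1000 + 503 = 32350

32350


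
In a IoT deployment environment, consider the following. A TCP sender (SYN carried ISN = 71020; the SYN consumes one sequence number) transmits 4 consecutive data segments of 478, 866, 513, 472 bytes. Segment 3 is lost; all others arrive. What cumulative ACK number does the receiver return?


SYN uses sequence number 71020; first data byte = ISN + 1 = 71021.
Segment 1: SEQ = 71021, len = 478 B, covers [71021, 71498]
Segment 2: SEQ = 71499, len = 866 B, covers [71499, 72364]
Segment 3: SEQ = 72365, len = 513 B, covers [72365, 72877] [LOST]
Segment 4: SEQ = 72878, len = 472 B, covers [72878, 73349]
In-order data received: bytes [71021, 72364] (segments 1..2).
Segment 3 missing -> gap begins at byte 72365; later segments buffered out of order.
Cumulative ACK = next expected in-order byte = 71021 + 478 + 866 = 72365

72365


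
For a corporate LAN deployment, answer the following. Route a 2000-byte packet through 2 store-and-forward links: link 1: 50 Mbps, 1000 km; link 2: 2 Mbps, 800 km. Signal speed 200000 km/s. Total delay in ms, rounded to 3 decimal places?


Packet = 2000 bytes = 16000 bits. Store-and-forward: sum (t_trans + t_prop) per link.
Link 1: t_trans = 16000/(50*10^6) s = 0.3200 ms; t_prop = 1000/200000 s = 5.0000 ms; subtotal = 5.3200 ms
Link 2: t_trans = 16000/(2*10^6) s = 8.0000 ms; t_prop = 800/200000 s = 4.0000 ms; subtotal = 12.0000 ms
End-to-end = 5.3200 + 12.0000 = 17.3200 ms -> 17.320 ms (3 dp)

17.320


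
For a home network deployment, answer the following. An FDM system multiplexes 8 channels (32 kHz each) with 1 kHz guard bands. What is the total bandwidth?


Given: 8 channels, 32 kHz each, guard = 1 kHz
Channel bandwidth = 8 * 32 = 256 kHz
Guard bands = 7 gaps * 1 kHz = 7 kHz
Total = 256 + 7 = 263 kHz

263


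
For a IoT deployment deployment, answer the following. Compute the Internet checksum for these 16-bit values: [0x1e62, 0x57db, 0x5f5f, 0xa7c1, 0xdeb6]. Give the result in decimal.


Given words: [0x1e62, 0x57db, 0x5f5f, 0xa7c1, 0xdeb6]
Step 1: Sum all words
Raw sum = 7778 + 22491 + 24415 + 42945 + 57014 = 154643
Step 2: Fold carry: (23571 + 2) = 23573
One's complement = ~23573 & 0xFFFF = 41962

41962


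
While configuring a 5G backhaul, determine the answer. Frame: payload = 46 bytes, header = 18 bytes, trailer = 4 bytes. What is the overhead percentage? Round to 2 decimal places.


Given: payload = 46 B, header = 18 B, trailer = 4 B
Overhead bytes = header + trailer = 18 + 4 = 22
Total frame = payload + overhead = 46 + 22 = 68
Overhead % = 22 / 68 * 100 = 32.3529% -> 32.35% (2 dp)

32.35


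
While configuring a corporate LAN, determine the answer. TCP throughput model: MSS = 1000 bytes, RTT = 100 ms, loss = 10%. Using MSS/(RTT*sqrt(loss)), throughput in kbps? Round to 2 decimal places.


Given: MSS = 1000 bytes, RTT = 100 ms, loss = 10%
RTT in seconds = 100 / 1000 = 0.1
Loss rate = 10% = 0.1
sqrt(loss) = sqrt(0.1) = 0.316227766017
Throughput (bytes/s) = 1000 / (0.1 * 0.316227766017) = 31622.7766
Throughput (kbps) = 31622.7766 * 8 / 1000 = 252.982213 -> 252.98 kbps (2 dp)

252.98


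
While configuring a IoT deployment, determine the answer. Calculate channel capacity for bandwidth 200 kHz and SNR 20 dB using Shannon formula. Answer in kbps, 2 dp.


Given: B = 200 kHz, SNR = 20 dB
SNR linear = 10^(20/10) = 100
1 + SNR = 101
log2(101) = 6.6582114828
C = 200 * 1000 * 6.6582114828 = 1331642.2966 bps
C = 1331.642297 kbps -> 1331.64 kbps (2 dp)

1331.64


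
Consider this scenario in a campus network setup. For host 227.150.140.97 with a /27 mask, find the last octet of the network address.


Given: IP = 227.150.140.97, prefix = /27
Subnet mask = 255.255.255.224
Last octet of IP: 97
Last octet of mask: 224
Network last octet = 97 AND 224 = 96

96


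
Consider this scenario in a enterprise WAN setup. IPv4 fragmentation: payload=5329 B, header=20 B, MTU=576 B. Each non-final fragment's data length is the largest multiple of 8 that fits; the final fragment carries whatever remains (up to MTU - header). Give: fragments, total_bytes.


Max data per non-final fragment = floor((MTU - header)/8)*8 = floor((576 - 20)/8)*8 = floor(556/8)*8 = 552 B
Final fragment needs no 8-byte alignment: it can carry up to MTU - header = 556 B
Non-final fragments needed = ceil((payload - 556) / 552) = ceil(4773/552) = ceil(8.6467) = 9
Number of fragments = 9 + 1 = 10
Fragment sizes (data): 9 * 552 B + 361 B (last, 361 <= 556 OK)
Total bytes sent = payload + n_frags * header = 5329 + 10*20 = 5329 + 200 = 5529 B

10, 5529


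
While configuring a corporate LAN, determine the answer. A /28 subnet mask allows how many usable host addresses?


Given: subnet mask /28
Host bits = 32 - 28 = 4
Total addresses = 2^4 = 16
Usable hosts = 16 - 2 (network + broadcast) = 14

14


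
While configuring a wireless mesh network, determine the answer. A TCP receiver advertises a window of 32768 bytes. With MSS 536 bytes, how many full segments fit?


Given: RWND = 32768 bytes, MSS = 536 bytes
Full segments = floor(RWND / MSS)
Full segments = floor(32768 / 536)
Full segments = floor(61.1343) = 61

61


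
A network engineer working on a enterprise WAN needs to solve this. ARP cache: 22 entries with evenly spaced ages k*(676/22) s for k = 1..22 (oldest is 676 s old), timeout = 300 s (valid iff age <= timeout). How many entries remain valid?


Ages are k * 676/22 s for k = 1..22 (spacing = 30.7273 s).
Entry k is valid iff k * 676/22 <= 300 iff k <= 22 * 300 / 676 = 9.7633
n_valid = floor(9.7633) = 9
(n_stale = 22 - 9 = 13)

9


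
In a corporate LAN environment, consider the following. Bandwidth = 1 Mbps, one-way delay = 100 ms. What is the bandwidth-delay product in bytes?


Given: bandwidth = 1 Mbps, delay = 100 ms
BDP in bits = 1 * 10^6 * 100 / 1000
BDP in bits = 100000
BDP in bytes = 100000 / 8 = 12500

12500


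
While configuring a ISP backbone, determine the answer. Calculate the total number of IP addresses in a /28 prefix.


Given: CIDR prefix /28
Host bits = 32 - 28 = 4
Total addresses = 2^4 = 16

16


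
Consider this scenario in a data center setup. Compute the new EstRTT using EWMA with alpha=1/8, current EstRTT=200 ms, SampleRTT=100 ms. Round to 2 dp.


Given: EstRTT = 200 ms, SampleRTT = 100 ms, alpha = 1/8
New EstRTT = (1 - alpha) * EstRTT + alpha * SampleRTT
(7/8) * 200 = 175
(1/8) * 100 = 12.5
New EstRTT = 175 + 12.5 = 187.5 ms -> 187.50 ms (2 dp)

187.50


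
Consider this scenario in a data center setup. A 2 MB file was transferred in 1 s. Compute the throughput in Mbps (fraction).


Given: file = 2 MB, time = 1 s
File in Mb = 2 * 8 = 16 Mb
Throughput = 16 / 1 Mbps
Throughput = 16 Mbps

16


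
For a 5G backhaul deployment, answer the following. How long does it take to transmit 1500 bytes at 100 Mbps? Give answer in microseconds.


Given: packet = 1500 bytes, bandwidth = 100 Mbps
Packet in bits = 1500 * 8 = 12000 bits
Bandwidth = 100 * 10^6 = 100000000 bps
Time = 12000 / 100000000 seconds
Time in us = 12000 * 10^6 / 100000000 = 120

120


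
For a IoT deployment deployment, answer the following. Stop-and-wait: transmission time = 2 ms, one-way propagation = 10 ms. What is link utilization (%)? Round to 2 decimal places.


Given: Ttrans = 2 ms, Tprop = 10 ms
RTT = 2 * Tprop = 2 * 10 = 20 ms
U = Ttrans / (Ttrans + RTT)
U = 2 / (2 + 20)
U = 2 / 22 = 0.090909
U% = 9.09%

9.09


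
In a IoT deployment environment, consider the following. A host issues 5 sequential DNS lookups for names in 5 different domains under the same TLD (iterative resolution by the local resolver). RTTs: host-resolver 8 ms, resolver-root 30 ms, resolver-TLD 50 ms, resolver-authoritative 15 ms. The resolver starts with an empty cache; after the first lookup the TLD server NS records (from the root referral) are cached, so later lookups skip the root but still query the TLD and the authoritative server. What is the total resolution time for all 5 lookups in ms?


Lookup 1 (cold cache): local + root + TLD + auth = 8 + 30 + 50 + 15 = 103 ms
Lookups 2..5 (TLD NS cached -> skip root; new domain -> still ask TLD and auth): local + TLD + auth = 8 + 50 + 15 = 73 ms each
Remaining 4 lookups: 4 * 73 = 292 ms
Total = 103 + 292 = 395 ms

395


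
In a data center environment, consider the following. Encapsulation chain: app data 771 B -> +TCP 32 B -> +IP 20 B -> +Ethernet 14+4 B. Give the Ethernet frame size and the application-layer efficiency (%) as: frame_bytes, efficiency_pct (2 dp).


TCP segment = 771 + 32 = 803 B
IP packet = 803 + 20 = 823 B
Ethernet frame = 823 + 14 + 4 = 841 B
Efficiency = app / frame = 771 / 841 = 0.916766 = 91.6766% -> 91.68% (2 dp)

841, 91.68


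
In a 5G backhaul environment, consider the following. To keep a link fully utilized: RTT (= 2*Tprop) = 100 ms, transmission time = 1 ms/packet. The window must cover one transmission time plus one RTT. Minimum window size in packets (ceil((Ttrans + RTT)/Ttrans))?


Given: Ttrans = 1 ms, RTT = 100 ms (= 2 * Tprop, Tprop = 50 ms)
Time until first ACK returns = Ttrans + RTT = 1 + 100 = 101 ms
Need W * Ttrans >= Ttrans + RTT  ->  W >= (Ttrans + RTT) / Ttrans
(Ttrans + RTT) / Ttrans = 101 / 1 = 101
W_min = ceil(101) = 101

101


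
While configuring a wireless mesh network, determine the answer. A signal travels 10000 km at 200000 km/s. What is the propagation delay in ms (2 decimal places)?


Given: distance = 10000 km, speed = 200000 km/s
Delay = distance / speed = 10000 / 200000 seconds
Delay in ms = 10000 * 1000 / 200000
Delay = 50.0000 ms
Rounded to 2 dp = 50.00 ms

50.00


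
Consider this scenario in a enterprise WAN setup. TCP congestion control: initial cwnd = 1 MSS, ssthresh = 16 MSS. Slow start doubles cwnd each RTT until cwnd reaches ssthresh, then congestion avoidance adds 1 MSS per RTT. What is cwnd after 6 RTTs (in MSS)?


RTT 0: cwnd = 1 MSS (initial)
RTT 1: cwnd = 2 MSS (slow start, doubled)
RTT 2: cwnd = 4 MSS (slow start, doubled)
RTT 3: cwnd = 8 MSS (slow start, doubled)
RTT 4: cwnd = 16 MSS (slow start, doubled)
RTT 5: cwnd = 17 MSS (congestion avoidance, +1)
RTT 6: cwnd = 18 MSS (congestion avoidance, +1)

18


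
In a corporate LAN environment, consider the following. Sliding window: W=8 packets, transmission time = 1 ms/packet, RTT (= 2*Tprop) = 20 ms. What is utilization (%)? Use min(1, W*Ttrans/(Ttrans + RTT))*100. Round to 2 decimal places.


Given: W = 8, Ttrans = 1 ms, RTT = 20 ms (= 2 * Tprop, Tprop = 10 ms)
Cycle time = Ttrans + RTT = 1 + 20 = 21 ms (first packet sent until its ACK returns)
W * Ttrans = 8 * 1 = 8 ms of sending per cycle
W * Ttrans / (Ttrans + RTT) = 8 / 21 = 0.380952
U = min(1, 0.380952) = 0.380952
U% = 38.10%

38.10


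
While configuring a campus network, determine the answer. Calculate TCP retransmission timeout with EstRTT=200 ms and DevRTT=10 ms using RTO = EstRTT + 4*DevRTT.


Given: EstRTT = 200 ms, DevRTT = 10 ms
Timeout = EstRTT + 4 * DevRTT
4 * DevRTT = 4 * 10 = 40
Timeout = 200 + 40 = 240 ms

240


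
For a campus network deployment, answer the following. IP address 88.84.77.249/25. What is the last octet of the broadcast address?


Given: IP = 88.84.77.249, prefix = /25
Host bits = 32 - 25 = 7
Network last octet = 249 AND mask = 128
Host part size = 2^7 - 1 = 127
Broadcast last octet = 128 OR 127 = 255

255


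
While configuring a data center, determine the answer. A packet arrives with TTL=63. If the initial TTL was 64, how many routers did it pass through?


Given: initial TTL = 64, received TTL = 63
Hops = initial TTL - received TTL
Hops = 64 - 63 = 1

1


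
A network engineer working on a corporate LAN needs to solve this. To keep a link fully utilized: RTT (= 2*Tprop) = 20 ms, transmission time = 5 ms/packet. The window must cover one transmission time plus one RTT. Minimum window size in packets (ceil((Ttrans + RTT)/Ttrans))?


Given: Ttrans = 5 ms, RTT = 20 ms (= 2 * Tprop, Tprop = 10 ms)
Time until first ACK returns = Ttrans + RTT = 5 + 20 = 25 ms
Need W * Ttrans >= Ttrans + RTT  ->  W >= (Ttrans + RTT) / Ttrans
(Ttrans + RTT) / Ttrans = 25 / 5 = 5
W_min = ceil(5) = 5

5


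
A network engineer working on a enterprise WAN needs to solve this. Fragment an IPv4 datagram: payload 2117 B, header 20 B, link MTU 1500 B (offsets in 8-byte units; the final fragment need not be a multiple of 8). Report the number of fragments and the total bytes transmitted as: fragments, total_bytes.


Max data per non-final fragment = floor((MTU - header)/8)*8 = floor((1500 - 20)/8)*8 = floor(1480/8)*8 = 1480 B
Final fragment needs no 8-byte alignment: it can carry up to MTU - header = 1480 B
Non-final fragments needed = ceil((payload - 1480) / 1480) = ceil(637/1480) = ceil(0.4304) = 1
Number of fragments = 1 + 1 = 2
Fragment sizes (data): 1 * 1480 B + 637 B (last, 637 <= 1480 OK)
Total bytes sent = payload + n_frags * header = 2117 + 2*20 = 2117 + 40 = 2157 B

2, 2157


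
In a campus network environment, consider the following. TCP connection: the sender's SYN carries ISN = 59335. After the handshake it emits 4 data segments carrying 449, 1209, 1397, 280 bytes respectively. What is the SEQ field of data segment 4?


The SYN occupies sequence number ISN = 59335, so the first data byte is ISN + 1 = 59336.
SEQ of data segment i = (ISN + 1) + sum of payload sizes of segments 1..i-1.
Segment 1: SEQ = 59336, payload = 449 bytes
Segment 2: SEQ = 59785, payload = 1209 bytes
Segment 3: SEQ = 60994, payload = 1397 bytes
Segment 4: SEQ = 62391, payload = 280 bytes
SEQ of segment 4 = 59336 + 449 + 1209 + 1397 = 62391

62391


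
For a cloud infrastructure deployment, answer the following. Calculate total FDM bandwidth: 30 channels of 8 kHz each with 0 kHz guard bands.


Given: 30 channels, 8 kHz each, guard = 0 kHz
Channel bandwidth = 30 * 8 = 240 kHz
Guard bands = 29 gaps * 0 kHz = 0 kHz
Total = 240 + 0 = 240 kHz

240


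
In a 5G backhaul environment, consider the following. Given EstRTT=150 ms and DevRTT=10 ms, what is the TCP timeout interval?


Given: EstRTT = 150 ms, DevRTT = 10 ms
Timeout = EstRTT + 4 * DevRTT
4 * DevRTT = 4 * 10 = 40
Timeout = 150 + 40 = 190 ms

190


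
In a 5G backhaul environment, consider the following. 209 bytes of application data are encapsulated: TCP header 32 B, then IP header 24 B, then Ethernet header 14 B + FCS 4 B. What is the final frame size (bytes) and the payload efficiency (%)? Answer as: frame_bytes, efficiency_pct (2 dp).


TCP segment = 209 + 32 = 241 B
IP packet = 241 + 24 = 265 B
Ethernet frame = 265 + 14 + 4 = 283 B
Efficiency = app / frame = 209 / 283 = 0.738516 = 73.8516% -> 73.85% (2 dp)

283, 73.85


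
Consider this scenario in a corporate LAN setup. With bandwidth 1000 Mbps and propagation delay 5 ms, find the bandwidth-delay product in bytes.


Given: bandwidth = 1000 Mbps, delay = 5 ms
BDP in bits = 1000 * 10^6 * 5 / 1000
BDP in bits = 5000000
BDP in bytes = 5000000 / 8 = 625000

625000


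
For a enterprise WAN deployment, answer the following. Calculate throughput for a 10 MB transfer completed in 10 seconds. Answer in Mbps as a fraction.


Given: file = 10 MB, time = 10 s
File in Mb = 10 * 8 = 80 Mb
Throughput = 80 / 10 Mbps
Throughput = 8 Mbps

8


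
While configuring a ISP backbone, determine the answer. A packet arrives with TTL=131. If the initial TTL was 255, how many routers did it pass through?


Given: initial TTL = 255, received TTL = 131
Hops = initial TTL - received TTL
Hops = 255 - 131 = 124

124


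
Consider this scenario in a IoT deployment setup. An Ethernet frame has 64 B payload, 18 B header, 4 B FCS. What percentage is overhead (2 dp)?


Given: payload = 64 B, header = 18 B, trailer = 4 B
Overhead bytes = header + trailer = 18 + 4 = 22
Total frame = payload + overhead = 64 + 22 = 86
Overhead % = 22 / 86 * 100 = 25.5814% -> 25.58% (2 dp)

25.58


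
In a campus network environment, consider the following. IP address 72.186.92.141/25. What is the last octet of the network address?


Given: IP = 72.186.92.141, prefix = /25
Subnet mask = 255.255.255.128
Last octet of IP: 141
Last octet of mask: 128
Network last octet = 141 AND 128 = 128

128


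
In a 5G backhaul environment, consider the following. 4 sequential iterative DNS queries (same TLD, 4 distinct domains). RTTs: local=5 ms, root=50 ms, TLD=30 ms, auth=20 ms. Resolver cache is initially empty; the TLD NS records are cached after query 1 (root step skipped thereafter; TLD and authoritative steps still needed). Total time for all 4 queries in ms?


Lookup 1 (cold cache): local + root + TLD + auth = 5 + 50 + 30 + 20 = 105 ms
Lookups 2..4 (TLD NS cached -> skip root; new domain -> still ask TLD and auth): local + TLD + auth = 5 + 30 + 20 = 55 ms each
Remaining 3 lookups: 3 * 55 = 165 ms
Total = 105 + 165 = 270 ms

270


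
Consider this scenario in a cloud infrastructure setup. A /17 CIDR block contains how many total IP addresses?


Given: CIDR prefix /17
Host bits = 32 - 17 = 15
Total addresses = 2^15 = 32768

32768


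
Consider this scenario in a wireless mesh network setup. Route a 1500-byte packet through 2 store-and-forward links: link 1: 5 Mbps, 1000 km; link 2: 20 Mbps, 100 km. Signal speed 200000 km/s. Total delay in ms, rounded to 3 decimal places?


Packet = 1500 bytes = 12000 bits. Store-and-forward: sum (t_trans + t_prop) per link.
Link 1: t_trans = 12000/(5*10^6) s = 2.4000 ms; t_prop = 1000/200000 s = 5.0000 ms; subtotal = 7.4000 ms
Link 2: t_trans = 12000/(20*10^6) s = 0.6000 ms; t_prop = 100/200000 s = 0.5000 ms; subtotal = 1.1000 ms
End-to-end = 7.4000 + 1.1000 = 8.5000 ms -> 8.500 ms (3 dp)

8.500


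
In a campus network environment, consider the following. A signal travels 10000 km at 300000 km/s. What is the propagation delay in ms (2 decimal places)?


Given: distance = 10000 km, speed = 300000 km/s
Delay = distance / speed = 10000 / 300000 seconds
Delay in ms = 10000 * 1000 / 300000
Delay = 33.3333 ms
Rounded to 2 dp = 33.33 ms

33.33


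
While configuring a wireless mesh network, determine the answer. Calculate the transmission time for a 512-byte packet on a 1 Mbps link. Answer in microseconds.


Given: packet = 512 bytes, bandwidth = 1 Mbps
Packet in bits = 512 * 8 = 4096 bits
Bandwidth = 1 * 10^6 = 1000000 bps
Time = 4096 / 1000000 seconds
Time in us = 4096 * 10^6 / 1000000 = 4096

4096


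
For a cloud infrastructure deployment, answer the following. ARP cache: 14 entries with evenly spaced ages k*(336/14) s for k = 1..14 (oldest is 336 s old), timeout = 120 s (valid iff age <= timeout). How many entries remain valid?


Ages are k * 336/14 s for k = 1..14 (spacing = 24.0000 s).
Entry k is valid iff k * 336/14 <= 120 iff k <= 14 * 120 / 336 = 5.0000
n_valid = floor(5.0000) = 5
(n_stale = 14 - 5 = 9)

5


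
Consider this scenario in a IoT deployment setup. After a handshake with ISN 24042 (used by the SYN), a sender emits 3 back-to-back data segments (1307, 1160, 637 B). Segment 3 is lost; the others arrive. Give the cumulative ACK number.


SYN uses sequence number 24042; first data byte = ISN + 1 = 24043.
Segment 1: SEQ = 24043, len = 1307 B, covers [24043, 25349]
Segment 2: SEQ = 25350, len = 1160 B, covers [25350, 26509]
Segment 3: SEQ = 26510, len = 637 B, covers [26510, 27146] [LOST]
In-order data received: bytes [24043, 26509] (segments 1..2).
Segment 3 missing -> gap begins at byte 26510.
Cumulative ACK = next expected in-order byte = 24043 + 1307 + 1160 = 26510

26510


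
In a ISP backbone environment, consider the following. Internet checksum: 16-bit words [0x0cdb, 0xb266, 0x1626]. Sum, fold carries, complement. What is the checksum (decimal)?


Given words: [0x0cdb, 0xb266, 0x1626]
Step 1: Sum all words
Raw sum = 3291 + 45670 + 5670 = 54631
One's complement = ~54631 & 0xFFFF = 10904

10904


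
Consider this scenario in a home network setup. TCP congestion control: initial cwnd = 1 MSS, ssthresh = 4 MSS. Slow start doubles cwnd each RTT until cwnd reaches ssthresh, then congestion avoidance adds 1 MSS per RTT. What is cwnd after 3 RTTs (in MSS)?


RTT 0: cwnd = 1 MSS (initial)
RTT 1: cwnd = 2 MSS (slow start, doubled)
RTT 2: cwnd = 4 MSS (slow start, doubled)
RTT 3: cwnd = 5 MSS (congestion avoidance, +1)

5


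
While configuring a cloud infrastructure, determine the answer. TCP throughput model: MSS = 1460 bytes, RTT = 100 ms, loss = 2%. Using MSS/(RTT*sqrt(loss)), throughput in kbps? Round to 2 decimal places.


Given: MSS = 1460 bytes, RTT = 100 ms, loss = 2%
RTT in seconds = 100 / 1000 = 0.1
Loss rate = 2% = 0.02
sqrt(loss) = sqrt(0.02) = 0.141421356237
Throughput (bytes/s) = 1460 / (0.1 * 0.141421356237) = 103237.5901
Throughput (kbps) = 103237.5901 * 8 / 1000 = 825.900720 -> 825.90 kbps (2 dp)

825.90


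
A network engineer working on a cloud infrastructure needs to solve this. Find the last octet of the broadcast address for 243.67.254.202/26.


Given: IP = 243.67.254.202, prefix = /26
Host bits = 32 - 26 = 6
Network last octet = 202 AND mask = 192
Host part size = 2^6 - 1 = 63
Broadcast last octet = 192 OR 63 = 255

255


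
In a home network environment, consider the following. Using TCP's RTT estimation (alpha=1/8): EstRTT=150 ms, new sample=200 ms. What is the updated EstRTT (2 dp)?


Given: EstRTT = 150 ms, SampleRTT = 200 ms, alpha = 1/8
New EstRTT = (1 - alpha) * EstRTT + alpha * SampleRTT
(7/8) * 150 = 131.25
(1/8) * 200 = 25
New EstRTT = 131.25 + 25 = 156.25 ms -> 156.25 ms (2 dp)

156.25


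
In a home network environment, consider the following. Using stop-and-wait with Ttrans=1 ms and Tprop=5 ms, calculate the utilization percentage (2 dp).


Given: Ttrans = 1 ms, Tprop = 5 ms
RTT = 2 * Tprop = 2 * 5 = 10 ms
U = Ttrans / (Ttrans + RTT)
U = 1 / (1 + 10)
U = 1 / 11 = 0.090909
U% = 9.09%

9.09


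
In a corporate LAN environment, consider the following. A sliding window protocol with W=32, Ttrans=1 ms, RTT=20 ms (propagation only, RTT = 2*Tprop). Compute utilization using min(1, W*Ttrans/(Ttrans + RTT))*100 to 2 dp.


Given: W = 32, Ttrans = 1 ms, RTT = 20 ms (= 2 * Tprop, Tprop = 10 ms)
Cycle time = Ttrans + RTT = 1 + 20 = 21 ms (first packet sent until its ACK returns)
W * Ttrans = 32 * 1 = 32 ms of sending per cycle
W * Ttrans / (Ttrans + RTT) = 32 / 21 = 1.523810
U = min(1, 1.523810) = 1.000000
U% = 100.00%

100.00


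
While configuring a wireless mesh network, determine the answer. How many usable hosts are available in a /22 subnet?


Given: subnet mask /22
Host bits = 32 - 22 = 10
Total addresses = 2^10 = 1024
Usable hosts = 1024 - 2 (network + broadcast) = 1022

1022


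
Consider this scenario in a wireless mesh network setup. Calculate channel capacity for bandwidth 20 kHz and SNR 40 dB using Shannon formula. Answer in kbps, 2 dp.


Given: B = 20 kHz, SNR = 40 dB
SNR linear = 10^(40/10) = 10000
1 + SNR = 10001
log2(10001) = 13.2878566418
C = 20 * 1000 * 13.2878566418 = 265757.1328 bps
C = 265.757133 kbps -> 265.76 kbps (2 dp)

265.76


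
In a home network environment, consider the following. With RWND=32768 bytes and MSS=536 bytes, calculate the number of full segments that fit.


Given: RWND = 32768 bytes, MSS = 536 bytes
Full segments = floor(RWND / MSS)
Full segments = floor(32768 / 536)
Full segments = floor(61.1343) = 61

61


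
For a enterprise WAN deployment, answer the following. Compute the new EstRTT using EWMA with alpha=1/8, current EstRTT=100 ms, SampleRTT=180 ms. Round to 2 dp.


Given: EstRTT = 100 ms, SampleRTT = 180 ms, alpha = 1/8
New EstRTT = (1 - alpha) * EstRTT + alpha * SampleRTT
(7/8) * 100 = 87.5
(1/8) * 180 = 22.5
New EstRTT = 87.5 + 22.5 = 110 ms -> 110.00 ms (2 dp)

110.00


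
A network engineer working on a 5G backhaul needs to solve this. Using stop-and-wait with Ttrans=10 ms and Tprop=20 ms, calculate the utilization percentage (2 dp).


Given: Ttrans = 10 ms, Tprop = 20 ms
RTT = 2 * Tprop = 2 * 20 = 40 ms
U = Ttrans / (Ttrans + RTT)
U = 10 / (10 + 40)
U = 10 / 50 = 0.2
U% = 20.00%

20.00


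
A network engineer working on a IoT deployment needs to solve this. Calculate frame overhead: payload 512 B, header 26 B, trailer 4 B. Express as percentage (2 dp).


Given: payload = 512 B, header = 26 B, trailer = 4 B
Overhead bytes = header + trailer = 26 + 4 = 30
Total frame = payload + overhead = 512 + 30 = 542
Overhead % = 30 / 542 * 100 = 5.5351% -> 5.54% (2 dp)

5.54


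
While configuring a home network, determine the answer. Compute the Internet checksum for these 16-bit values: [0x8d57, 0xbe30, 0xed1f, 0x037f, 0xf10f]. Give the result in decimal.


Given words: [0x8d57, 0xbe30, 0xed1f, 0x037f, 0xf10f]
Step 1: Sum all words
Raw sum = 36183 + 48688 + 60703 + 895 + 61711 = 208180
Step 2: Fold carry: (11572 + 3) = 11575
One's complement = ~11575 & 0xFFFF = 53960

53960


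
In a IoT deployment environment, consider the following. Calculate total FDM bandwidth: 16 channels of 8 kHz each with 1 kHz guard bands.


Given: 16 channels, 8 kHz each, guard = 1 kHz
Channel bandwidth = 16 * 8 = 128 kHz
Guard bands = 15 gaps * 1 kHz = 15 kHz
Total = 128 + 15 = 143 kHz

143


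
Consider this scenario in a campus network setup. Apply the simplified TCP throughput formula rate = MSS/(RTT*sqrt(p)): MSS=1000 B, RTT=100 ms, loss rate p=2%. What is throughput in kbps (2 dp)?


Given: MSS = 1000 bytes, RTT = 100 ms, loss = 2%
RTT in seconds = 100 / 1000 = 0.1
Loss rate = 2% = 0.02
sqrt(loss) = sqrt(0.02) = 0.141421356237
Throughput (bytes/s) = 1000 / (0.1 * 0.141421356237) = 70710.6781
Throughput (kbps) = 70710.6781 * 8 / 1000 = 565.685425 -> 565.69 kbps (2 dp)

565.69


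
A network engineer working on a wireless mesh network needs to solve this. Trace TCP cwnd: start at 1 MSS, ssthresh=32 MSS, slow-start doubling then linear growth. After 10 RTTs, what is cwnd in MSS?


RTT 0: cwnd = 1 MSS (initial)
RTT 1: cwnd = 2 MSS (slow start, doubled)
RTT 2: cwnd = 4 MSS (slow start, doubled)
RTT 3: cwnd = 8 MSS (slow start, doubled)
RTT 4: cwnd = 16 MSS (slow start, doubled)
RTT 5: cwnd = 32 MSS (slow start, doubled)
RTT 6: cwnd = 33 MSS (congestion avoidance, +1)
RTT 7: cwnd = 34 MSS (congestion avoidance, +1)
RTT 8: cwnd = 35 MSS (congestion avoidance, +1)
RTT 9: cwnd = 36 MSS (congestion avoidance, +1)
RTT 10: cwnd = 37 MSS (congestion avoidance, +1)

37


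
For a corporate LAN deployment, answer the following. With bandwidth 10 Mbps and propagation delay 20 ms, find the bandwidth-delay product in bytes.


Given: bandwidth = 10 Mbps, delay = 20 ms
BDP in bits = 10 * 10^6 * 20 / 1000
BDP in bits = 200000
BDP in bytes = 200000 / 8 = 25000

25000


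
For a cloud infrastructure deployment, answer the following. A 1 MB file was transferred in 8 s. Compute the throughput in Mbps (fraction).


Given: file = 1 MB, time = 8 s
File in Mb = 1 * 8 = 8 Mb
Throughput = 8 / 8 Mbps
Throughput = 1 Mbps

1


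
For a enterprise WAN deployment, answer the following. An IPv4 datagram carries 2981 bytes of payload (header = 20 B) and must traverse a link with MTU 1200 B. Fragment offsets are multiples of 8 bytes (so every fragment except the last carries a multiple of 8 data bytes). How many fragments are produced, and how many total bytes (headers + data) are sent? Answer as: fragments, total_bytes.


Max data per non-final fragment = floor((MTU - header)/8)*8 = floor((1200 - 20)/8)*8 = floor(1180/8)*8 = 1176 B
Final fragment needs no 8-byte alignment: it can carry up to MTU - header = 1180 B
Non-final fragments needed = ceil((payload - 1180) / 1176) = ceil(1801/1176) = ceil(1.5315) = 2
Number of fragments = 2 + 1 = 3
Fragment sizes (data): 2 * 1176 B + 629 B (last, 629 <= 1180 OK)
Total bytes sent = payload + n_frags * header = 2981 + 3*20 = 2981 + 60 = 3041 B

3, 3041


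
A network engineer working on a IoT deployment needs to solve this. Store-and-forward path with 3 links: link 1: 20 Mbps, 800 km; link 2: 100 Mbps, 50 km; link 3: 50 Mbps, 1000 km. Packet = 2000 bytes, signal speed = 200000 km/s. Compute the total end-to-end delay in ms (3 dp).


Packet = 2000 bytes = 16000 bits. Store-and-forward: sum (t_trans + t_prop) per link.
Link 1: t_trans = 16000/(20*10^6) s = 0.8000 ms; t_prop = 800/200000 s = 4.0000 ms; subtotal = 4.8000 ms
Link 2: t_trans = 16000/(100*10^6) s = 0.1600 ms; t_prop = 50/200000 s = 0.2500 ms; subtotal = 0.4100 ms
Link 3: t_trans = 16000/(50*10^6) s = 0.3200 ms; t_prop = 1000/200000 s = 5.0000 ms; subtotal = 5.3200 ms
End-to-end = 4.8000 + 0.4100 + 5.3200 = 10.5300 ms -> 10.530 ms (3 dp)

10.530


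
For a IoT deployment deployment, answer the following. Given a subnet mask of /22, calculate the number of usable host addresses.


Given: subnet mask /22
Host bits = 32 - 22 = 10
Total addresses = 2^10 = 1024
Usable hosts = 1024 - 2 (network + broadcast) = 1022

1022


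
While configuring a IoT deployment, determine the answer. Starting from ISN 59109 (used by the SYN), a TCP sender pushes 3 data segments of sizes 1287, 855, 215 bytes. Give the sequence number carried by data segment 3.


The SYN occupies sequence number ISN = 59109, so the first data byte is ISN + 1 = 59110.
SEQ of data segment i = (ISN + 1) + sum of payload sizes of segments 1..i-1.
Segment 1: SEQ = 59110, payload = 1287 bytes
Segment 2: SEQ = 60397, payload = 855 bytes
Segment 3: SEQ = 61252, payload = 215 bytes
SEQ of segment 3 = 59110 + 1287 + 855 = 61252

61252


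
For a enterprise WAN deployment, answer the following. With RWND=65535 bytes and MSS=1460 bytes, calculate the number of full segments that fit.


Given: RWND = 65535 bytes, MSS = 1460 bytes
Full segments = floor(RWND / MSS)
Full segments = floor(65535 / 1460)
Full segments = floor(44.887) = 44

44


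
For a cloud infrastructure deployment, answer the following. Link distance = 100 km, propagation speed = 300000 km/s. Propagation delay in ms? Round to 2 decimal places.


Given: distance = 100 km, speed = 300000 km/s
Delay = distance / speed = 100 / 300000 seconds
Delay in ms = 100 * 1000 / 300000
Delay = 0.3333 ms
Rounded to 2 dp = 0.33 ms

0.33


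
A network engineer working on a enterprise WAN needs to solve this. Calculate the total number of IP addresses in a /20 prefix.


Given: CIDR prefix /20
Host bits = 32 - 20 = 12
Total addresses = 2^12 = 4096

4096


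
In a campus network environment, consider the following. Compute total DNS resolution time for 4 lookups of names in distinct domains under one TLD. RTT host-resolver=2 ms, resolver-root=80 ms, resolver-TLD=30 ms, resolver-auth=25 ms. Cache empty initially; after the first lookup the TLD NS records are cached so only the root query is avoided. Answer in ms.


Lookup 1 (cold cache): local + root + TLD + auth = 2 + 80 + 30 + 25 = 137 ms
Lookups 2..4 (TLD NS cached -> skip root; new domain -> still ask TLD and auth): local + TLD + auth = 2 + 30 + 25 = 57 ms each
Remaining 3 lookups: 3 * 57 = 171 ms
Total = 137 + 171 = 308 ms

308


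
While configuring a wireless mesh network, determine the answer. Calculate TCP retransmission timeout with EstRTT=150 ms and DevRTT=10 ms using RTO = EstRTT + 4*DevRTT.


Given: EstRTT = 150 ms, DevRTT = 10 ms
Timeout = EstRTT + 4 * DevRTT
4 * DevRTT = 4 * 10 = 40
Timeout = 150 + 40 = 190 ms

190


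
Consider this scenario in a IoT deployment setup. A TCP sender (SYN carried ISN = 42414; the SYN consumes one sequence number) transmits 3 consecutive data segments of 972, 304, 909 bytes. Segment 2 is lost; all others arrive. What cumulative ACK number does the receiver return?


SYN uses sequence number 42414; first data byte = ISN + 1 = 42415.
Segment 1: SEQ = 42415, len = 972 B, covers [42415, 43386]
Segment 2: SEQ = 43387, len = 304 B, covers [43387, 43690] [LOST]
Segment 3: SEQ = 43691, len = 909 B, covers [43691, 44599]
In-order data received: bytes [42415, 43386] (segments 1..1).
Segment 2 missing -> gap begins at byte 43387; later segments buffered out of order.
Cumulative ACK = next expected in-order byte = 42415 + 972 = 43387

43387
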